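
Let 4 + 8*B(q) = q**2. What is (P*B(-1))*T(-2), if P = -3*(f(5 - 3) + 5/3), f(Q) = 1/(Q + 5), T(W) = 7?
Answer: 57/4 ≈ 14.250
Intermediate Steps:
B(q) = -1/2 + q**2/8
f(Q) = 1/(5 + Q)
P = -38/7 (P = -3*(1/(5 + (5 - 3)) + 5/3) = -3*(1/(5 + 2) + 5*(1/3)) = -3*(1/7 + 5/3) = -3*38/21 = -38/7 ≈ -5.4286)
(P*B(-1))*T(-2) = -38*(-1/2 + (1/8)*(-1)**2)/7*7 = -38*(-1/2 + (1/8)*1)/7*7 = -38*(-1/2 + 1/8)/7*7 = -38/7*(-3/8)*7 = (57/28)*7 = 57/4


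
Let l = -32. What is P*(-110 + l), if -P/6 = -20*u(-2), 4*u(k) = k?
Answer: 8520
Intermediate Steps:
u(k) = k/4
P = -60 (P = -(-120)*(1/4)*(-2) = -(-120)*(-1)/2 = -6*10 = -60)
P*(-110 + l) = -60*(-110 - 32) = -60*(-142) = 8520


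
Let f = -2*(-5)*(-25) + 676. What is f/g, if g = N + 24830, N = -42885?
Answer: -426/18055 ≈ -0.023595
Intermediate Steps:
f = 426 (f = 10*(-25) + 676 = -250 + 676 = 426)
g = -18055 (g = -42885 + 24830 = -18055)
f/g = 426/(-18055) = 426*(-1/18055) = -426/18055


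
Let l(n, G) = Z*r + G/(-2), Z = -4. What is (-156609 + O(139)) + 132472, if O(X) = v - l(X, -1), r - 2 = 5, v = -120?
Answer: -48459/2 ≈ -24230.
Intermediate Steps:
r = 7 (r = 2 + 5 = 7)
l(n, G) = -28 - G/2 (l(n, G) = -4*7 + G/(-2) = -28 + G*(-½) = -28 - G/2)
O(X) = -185/2 (O(X) = -120 - (-28 - ½*(-1)) = -120 - (-28 + ½) = -120 - 1*(-55/2) = -120 + 55/2 = -185/2)
(-156609 + O(139)) + 132472 = (-156609 - 185/2) + 132472 = -313403/2 + 132472 = -48459/2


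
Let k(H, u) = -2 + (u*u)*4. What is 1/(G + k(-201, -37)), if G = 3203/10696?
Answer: 10696/58553107 ≈ 0.00018267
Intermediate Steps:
k(H, u) = -2 + 4*u**2 (k(H, u) = -2 + u**2*4 = -2 + 4*u**2)
G = 3203/10696 (G = 3203*(1/10696) = 3203/10696 ≈ 0.29946)
1/(G + k(-201, -37)) = 1/(3203/10696 + (-2 + 4*(-37)**2)) = 1/(3203/10696 + (-2 + 4*1369)) = 1/(3203/10696 + (-2 + 5476)) = 1/(3203/10696 + 5474) = 1/(58553107/10696) = 10696/58553107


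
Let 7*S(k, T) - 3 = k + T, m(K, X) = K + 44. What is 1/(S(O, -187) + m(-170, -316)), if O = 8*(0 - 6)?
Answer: -7/1114 ≈ -0.0062837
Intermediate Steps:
m(K, X) = 44 + K
O = -48 (O = 8*(-6) = -48)
S(k, T) = 3/7 + T/7 + k/7 (S(k, T) = 3/7 + (k + T)/7 = 3/7 + (T + k)/7 = 3/7 + (T/7 + k/7) = 3/7 + T/7 + k/7)
1/(S(O, -187) + m(-170, -316)) = 1/((3/7 + (⅐)*(-187) + (⅐)*(-48)) + (44 - 170)) = 1/((3/7 - 187/7 - 48/7) - 126) = 1/(-232/7 - 126) = 1/(-1114/7) = -7/1114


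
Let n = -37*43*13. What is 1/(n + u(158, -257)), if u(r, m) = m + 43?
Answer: -1/20897 ≈ -4.7854e-5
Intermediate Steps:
n = -20683 (n = -1591*13 = -20683)
u(r, m) = 43 + m
1/(n + u(158, -257)) = 1/(-20683 + (43 - 257)) = 1/(-20683 - 214) = 1/(-20897) = -1/20897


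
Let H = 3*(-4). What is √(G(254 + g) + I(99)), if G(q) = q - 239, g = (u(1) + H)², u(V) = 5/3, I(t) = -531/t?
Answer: 5*√5071/33 ≈ 10.790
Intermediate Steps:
u(V) = 5/3 (u(V) = 5*(⅓) = 5/3)
H = -12
g = 961/9 (g = (5/3 - 12)² = (-31/3)² = 961/9 ≈ 106.78)
G(q) = -239 + q
√(G(254 + g) + I(99)) = √((-239 + (254 + 961/9)) - 531/99) = √((-239 + 3247/9) - 531*1/99) = √(1096/9 - 59/11) = √(11525/99) = 5*√5071/33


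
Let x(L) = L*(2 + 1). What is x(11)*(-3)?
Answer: -99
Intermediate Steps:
x(L) = 3*L (x(L) = L*3 = 3*L)
x(11)*(-3) = (3*11)*(-3) = 33*(-3) = -99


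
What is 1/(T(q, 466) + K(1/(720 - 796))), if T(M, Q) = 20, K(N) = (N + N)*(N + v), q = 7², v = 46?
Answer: 2888/54265 ≈ 0.053220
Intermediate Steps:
q = 49
K(N) = 2*N*(46 + N) (K(N) = (N + N)*(N + 46) = (2*N)*(46 + N) = 2*N*(46 + N))
1/(T(q, 466) + K(1/(720 - 796))) = 1/(20 + 2*(46 + 1/(720 - 796))/(720 - 796)) = 1/(20 + 2*(46 + 1/(-76))/(-76)) = 1/(20 + 2*(-1/76)*(46 - 1/76)) = 1/(20 + 2*(-1/76)*(3495/76)) = 1/(20 - 3495/2888) = 1/(54265/2888) = 2888/54265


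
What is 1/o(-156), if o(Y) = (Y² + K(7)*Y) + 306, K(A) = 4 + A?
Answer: 1/22926 ≈ 4.3619e-5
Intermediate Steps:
o(Y) = 306 + Y² + 11*Y (o(Y) = (Y² + (4 + 7)*Y) + 306 = (Y² + 11*Y) + 306 = 306 + Y² + 11*Y)
1/o(-156) = 1/(306 + (-156)² + 11*(-156)) = 1/(306 + 24336 - 1716) = 1/22926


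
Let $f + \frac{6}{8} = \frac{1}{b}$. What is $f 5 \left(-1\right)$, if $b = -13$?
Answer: $\frac{215}{52} \approx 4.1346$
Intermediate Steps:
$f = - \frac{43}{52}$ ($f = - \frac{3}{4} + \frac{1}{-13} = - \frac{3}{4} - \frac{1}{13} = - \frac{43}{52} \approx -0.82692$)
$f 5 \left(-1\right) = \left(- \frac{43}{52}\right) 5 \left(-1\right) = \left(- \frac{215}{52}\right) \left(-1\right) = \frac{215}{52}$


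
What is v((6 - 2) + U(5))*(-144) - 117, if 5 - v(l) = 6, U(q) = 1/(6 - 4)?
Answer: 27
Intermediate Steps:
U(q) = 1/2
v(l) = -1 (v(l) = 5 - 1*6 = 5 - 6 = -1)
v((6 - 2) + U(5))*(-144) - 117 = -1*(-144) - 117 = 144 - 117 = 27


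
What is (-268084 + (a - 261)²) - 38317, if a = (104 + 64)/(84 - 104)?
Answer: -5845616/25 ≈ -2.3382e+5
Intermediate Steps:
a = -42/5 (a = 168/(-20) = 168*(-1/20) = -42/5 ≈ -8.4000)
(-268084 + (a - 261)²) - 38317 = (-268084 + (-42/5 - 261)²) - 38317 = (-268084 + (-1347/5)²) - 38317 = (-268084 + 1814409/25) - 38317 = -4887691/25 - 38317 = -5845616/25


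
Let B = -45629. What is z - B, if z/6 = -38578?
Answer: -185839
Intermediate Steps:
z = -231468 (z = 6*(-38578) = -231468)
z - B = -231468 - 1*(-45629) = -231468 + 45629 = -185839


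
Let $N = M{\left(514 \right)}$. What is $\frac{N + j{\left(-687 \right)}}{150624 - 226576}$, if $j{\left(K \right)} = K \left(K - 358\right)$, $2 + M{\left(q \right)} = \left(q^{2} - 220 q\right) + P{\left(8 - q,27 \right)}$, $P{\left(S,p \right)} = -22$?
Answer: $- \frac{869007}{75952} \approx -11.442$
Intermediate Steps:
$M{\left(q \right)} = -24 + q^{2} - 220 q$ ($M{\left(q \right)} = -2 - \left(22 - q^{2} + 220 q\right) = -24 + q^{2} - 220 q$)
$N = 151092$ ($N = -24 + 514^{2} - 113080 = -24 + 264196 - 113080 = 151092$)
$j{\left(K \right)} = K \left(-358 + K\right)$
$\frac{N + j{\left(-687 \right)}}{150624 - 226576} = \frac{151092 - 687 \left(-358 - 687\right)}{150624 - 226576} = \frac{151092 - -717915}{150624 - 226576} = \frac{151092 + 717915}{150624 - 226576} = \frac{869007}{-75952} = 869007 \left(- \frac{1}{75952}\right) = - \frac{869007}{75952}$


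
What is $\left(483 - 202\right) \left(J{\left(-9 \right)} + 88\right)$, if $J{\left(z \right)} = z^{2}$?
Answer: $47489$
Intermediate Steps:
$\left(483 - 202\right) \left(J{\left(-9 \right)} + 88\right) = \left(483 - 202\right) \left(\left(-9\right)^{2} + 88\right) = 281 \left(81 + 88\right) = 281 \cdot 169 = 47489$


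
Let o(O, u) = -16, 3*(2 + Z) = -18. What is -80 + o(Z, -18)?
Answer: -96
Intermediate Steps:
Z = -8 (Z = -2 + (⅓)*(-18) = -2 - 6 = -8)
-80 + o(Z, -18) = -80 - 16 = -96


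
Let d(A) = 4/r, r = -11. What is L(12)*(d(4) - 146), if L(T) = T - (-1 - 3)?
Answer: -25760/11 ≈ -2341.8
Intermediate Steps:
d(A) = -4/11 (d(A) = 4/(-11) = 4*(-1/11) = -4/11)
L(T) = 4 + T (L(T) = T - 1*(-4) = T + 4 = 4 + T)
L(12)*(d(4) - 146) = (4 + 12)*(-4/11 - 146) = 16*(-1610/11) = -25760/11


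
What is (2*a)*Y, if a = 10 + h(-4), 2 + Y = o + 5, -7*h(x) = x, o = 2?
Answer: 740/7 ≈ 105.71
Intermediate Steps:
h(x) = -x/7
Y = 5 (Y = -2 + (2 + 5) = -2 + 7 = 5)
a = 74/7 (a = 10 - 1/7*(-4) = 10 + 4/7 = 74/7 ≈ 10.571)
(2*a)*Y = (2*(74/7))*5 = (148/7)*5 = 740/7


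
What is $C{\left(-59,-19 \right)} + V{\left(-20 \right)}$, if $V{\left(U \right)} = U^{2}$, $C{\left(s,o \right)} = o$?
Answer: $381$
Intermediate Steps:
$C{\left(-59,-19 \right)} + V{\left(-20 \right)} = -19 + \left(-20\right)^{2} = -19 + 400 = 381$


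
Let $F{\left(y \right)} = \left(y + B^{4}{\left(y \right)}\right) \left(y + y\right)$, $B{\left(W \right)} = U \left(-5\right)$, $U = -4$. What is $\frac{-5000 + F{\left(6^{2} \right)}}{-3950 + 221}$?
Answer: $- \frac{11517592}{3729} \approx -3088.7$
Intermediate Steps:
$B{\left(W \right)} = 20$ ($B{\left(W \right)} = \left(-4\right) \left(-5\right) = 20$)
$F{\left(y \right)} = 2 y \left(160000 + y\right)$ ($F{\left(y \right)} = \left(y + 20^{4}\right) \left(y + y\right) = \left(y + 160000\right) 2 y = \left(160000 + y\right) 2 y = 2 y \left(160000 + y\right)$)
$\frac{-5000 + F{\left(6^{2} \right)}}{-3950 + 221} = \frac{-5000 + 2 \cdot 6^{2} \left(160000 + 6^{2}\right)}{-3950 + 221} = \frac{-5000 + 2 \cdot 36 \left(160000 + 36\right)}{-3729} = \left(-5000 + 2 \cdot 36 \cdot 160036\right) \left(- \frac{1}{3729}\right) = \left(-5000 + 11522592\right) \left(- \frac{1}{3729}\right) = 11517592 \left(- \frac{1}{3729}\right) = - \frac{11517592}{3729}$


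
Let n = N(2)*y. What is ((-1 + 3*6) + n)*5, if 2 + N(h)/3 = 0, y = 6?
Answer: -95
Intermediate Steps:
N(h) = -6 (N(h) = -6 + 3*0 = -6 + 0 = -6)
n = -36 (n = -6*6 = -36)
((-1 + 3*6) + n)*5 = ((-1 + 3*6) - 36)*5 = ((-1 + 18) - 36)*5 = (17 - 36)*5 = -19*5 = -95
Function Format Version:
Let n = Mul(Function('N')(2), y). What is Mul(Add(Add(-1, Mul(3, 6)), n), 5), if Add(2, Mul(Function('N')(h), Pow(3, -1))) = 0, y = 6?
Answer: -95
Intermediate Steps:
Function('N')(h) = -6 (Function('N')(h) = Add(-6, Mul(3, 0)) = Add(-6, 0) = -6)
n = -36 (n = Mul(-6, 6) = -36)
Mul(Add(Add(-1, Mul(3, 6)), n), 5) = Mul(Add(Add(-1, Mul(3, 6)), -36), 5) = Mul(Add(Add(-1, 18), -36), 5) = Mul(Add(17, -36), 5) = Mul(-19, 5) = -95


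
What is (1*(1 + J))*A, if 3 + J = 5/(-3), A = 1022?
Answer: -11242/3 ≈ -3747.3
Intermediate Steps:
J = -14/3 (J = -3 + 5/(-3) = -3 + 5*(-⅓) = -3 - 5/3 = -14/3 ≈ -4.6667)
(1*(1 + J))*A = (1*(1 - 14/3))*1022 = (1*(-11/3))*1022 = -11/3*1022 = -11242/3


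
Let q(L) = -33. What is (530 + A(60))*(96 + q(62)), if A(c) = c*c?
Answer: 260190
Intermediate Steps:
A(c) = c**2
(530 + A(60))*(96 + q(62)) = (530 + 60**2)*(96 - 33) = (530 + 3600)*63 = 4130*63 = 260190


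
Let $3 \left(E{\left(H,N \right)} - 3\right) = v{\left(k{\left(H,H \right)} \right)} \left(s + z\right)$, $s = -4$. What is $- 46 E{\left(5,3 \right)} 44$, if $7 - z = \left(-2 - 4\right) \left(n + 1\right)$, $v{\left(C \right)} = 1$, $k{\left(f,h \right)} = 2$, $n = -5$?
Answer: $8096$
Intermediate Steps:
$z = -17$ ($z = 7 - \left(-2 - 4\right) \left(-5 + 1\right) = 7 - \left(-6\right) \left(-4\right) = 7 - 24 = -17$)
$E{\left(H,N \right)} = -4$ ($E{\left(H,N \right)} = 3 + \frac{1 \left(-4 - 17\right)}{3} = 3 + \frac{1 \left(-21\right)}{3} = 3 + \frac{1}{3} \left(-21\right) = 3 - 7 = -4$)
$- 46 E{\left(5,3 \right)} 44 = \left(-46\right) \left(-4\right) 44 = 184 \cdot 44 = 8096$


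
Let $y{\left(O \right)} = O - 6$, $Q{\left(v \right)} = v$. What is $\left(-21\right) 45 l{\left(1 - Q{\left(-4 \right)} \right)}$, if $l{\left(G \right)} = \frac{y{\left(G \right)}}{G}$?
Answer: $189$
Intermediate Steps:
$y{\left(O \right)} = -6 + O$ ($y{\left(O \right)} = O - 6 = -6 + O$)
$l{\left(G \right)} = \frac{-6 + G}{G}$
$\left(-21\right) 45 l{\left(1 - Q{\left(-4 \right)} \right)} = \left(-21\right) 45 \frac{-6 + \left(1 - -4\right)}{1 - -4} = - 945 \frac{-6 + \left(1 + 4\right)}{1 + 4} = - 945 \frac{-6 + 5}{5} = - 945 \cdot \frac{1}{5} \left(-1\right) = \left(-945\right) \left(- \frac{1}{5}\right) = 189$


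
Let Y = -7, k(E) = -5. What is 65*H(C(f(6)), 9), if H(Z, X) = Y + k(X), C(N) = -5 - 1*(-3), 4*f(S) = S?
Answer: -780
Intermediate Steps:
f(S) = S/4
C(N) = -2 (C(N) = -5 + 3 = -2)
H(Z, X) = -12 (H(Z, X) = -7 - 5 = -12)
65*H(C(f(6)), 9) = 65*(-12) = -780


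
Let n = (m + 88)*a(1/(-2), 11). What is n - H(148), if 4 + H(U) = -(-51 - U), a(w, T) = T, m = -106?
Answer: -393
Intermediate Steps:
H(U) = 47 + U (H(U) = -4 - (-51 - U) = -4 + (51 + U) = 47 + U)
n = -198 (n = (-106 + 88)*11 = -18*11 = -198)
n - H(148) = -198 - (47 + 148) = -198 - 1*195 = -198 - 195 = -393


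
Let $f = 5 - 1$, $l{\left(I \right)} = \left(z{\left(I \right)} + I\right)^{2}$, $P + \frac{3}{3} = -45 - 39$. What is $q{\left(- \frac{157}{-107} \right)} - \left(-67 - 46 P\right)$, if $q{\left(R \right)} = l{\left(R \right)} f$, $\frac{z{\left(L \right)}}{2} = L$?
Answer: $- \frac{43111143}{11449} \approx -3765.5$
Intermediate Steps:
$z{\left(L \right)} = 2 L$
$P = -85$ ($P = -1 - 84 = -85$)
$l{\left(I \right)} = 9 I^{2}$ ($l{\left(I \right)} = \left(2 I + I\right)^{2} = \left(3 I\right)^{2} = 9 I^{2}$)
$f = 4$
$q{\left(R \right)} = 36 R^{2}$ ($q{\left(R \right)} = 9 R^{2} \cdot 4 = 36 R^{2}$)
$q{\left(- \frac{157}{-107} \right)} - \left(-67 - 46 P\right) = 36 \left(- \frac{157}{-107}\right)^{2} - \left(-67 - -3910\right) = 36 \left(\left(-157\right) \left(- \frac{1}{107}\right)\right)^{2} - \left(-67 + 3910\right) = 36 \left(\frac{157}{107}\right)^{2} - 3843 = 36 \cdot \frac{24649}{11449} - 3843 = \frac{887364}{11449} - 3843 = - \frac{43111143}{11449}$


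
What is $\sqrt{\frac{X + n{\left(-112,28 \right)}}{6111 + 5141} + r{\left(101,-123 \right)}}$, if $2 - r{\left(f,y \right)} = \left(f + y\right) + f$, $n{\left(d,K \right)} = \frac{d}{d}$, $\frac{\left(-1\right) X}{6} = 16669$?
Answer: $\frac{i \sqrt{2718531021}}{5626} \approx 9.2676 i$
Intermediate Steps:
$X = -100014$ ($X = \left(-6\right) 16669 = -100014$)
$n{\left(d,K \right)} = 1$
$r{\left(f,y \right)} = 2 - y - 2 f$ ($r{\left(f,y \right)} = 2 - \left(\left(f + y\right) + f\right) = 2 - \left(y + 2 f\right) = 2 - y - 2 f$)
$\sqrt{\frac{X + n{\left(-112,28 \right)}}{6111 + 5141} + r{\left(101,-123 \right)}} = \sqrt{\frac{-100014 + 1}{6111 + 5141} - 77} = \sqrt{- \frac{100013}{11252} + \left(2 + 123 - 202\right)} = \sqrt{\left(-100013\right) \frac{1}{11252} - 77} = \sqrt{- \frac{100013}{11252} - 77} = \sqrt{- \frac{966417}{11252}} = \frac{i \sqrt{2718531021}}{5626}$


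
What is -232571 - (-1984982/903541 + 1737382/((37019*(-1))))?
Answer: -7777434388032989/33448184279 ≈ -2.3252e+5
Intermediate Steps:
-232571 - (-1984982/903541 + 1737382/((37019*(-1)))) = -232571 - (-1984982*1/903541 + 1737382/(-37019)) = -232571 - (-1984982/903541 + 1737382*(-1/37019)) = -232571 - (-1984982/903541 - 1737382/37019) = -232571 - 1*(-1643277918320/33448184279) = -232571 + 1643277918320/33448184279 = -7777434388032989/33448184279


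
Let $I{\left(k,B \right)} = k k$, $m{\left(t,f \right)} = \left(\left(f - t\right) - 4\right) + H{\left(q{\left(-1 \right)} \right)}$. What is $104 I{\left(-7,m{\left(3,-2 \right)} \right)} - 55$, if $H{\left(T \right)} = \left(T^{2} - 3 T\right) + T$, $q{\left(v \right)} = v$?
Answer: $5041$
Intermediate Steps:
$H{\left(T \right)} = T^{2} - 2 T$
$m{\left(t,f \right)} = -1 + f - t$ ($m{\left(t,f \right)} = \left(\left(f - t\right) - 4\right) - \left(-2 - 1\right) = \left(-4 + f - t\right) - -3 = \left(-4 + f - t\right) + 3 = -1 + f - t$)
$I{\left(k,B \right)} = k^{2}$
$104 I{\left(-7,m{\left(3,-2 \right)} \right)} - 55 = 104 \left(-7\right)^{2} - 55 = 104 \cdot 49 - 55 = 5096 - 55 = 5041$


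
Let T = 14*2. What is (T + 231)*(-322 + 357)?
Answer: 9065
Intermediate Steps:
T = 28
(T + 231)*(-322 + 357) = (28 + 231)*(-322 + 357) = 259*35 = 9065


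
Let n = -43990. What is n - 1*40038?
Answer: -84028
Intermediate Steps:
n - 1*40038 = -43990 - 1*40038 = -43990 - 40038 = -84028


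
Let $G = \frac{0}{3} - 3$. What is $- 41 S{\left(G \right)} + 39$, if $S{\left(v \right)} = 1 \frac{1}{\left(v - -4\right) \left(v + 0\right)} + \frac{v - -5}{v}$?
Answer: $80$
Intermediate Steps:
$G = -3$ ($G = 0 \cdot \frac{1}{3} - 3 = 0 - 3 = -3$)
$S{\left(v \right)} = \frac{1}{v \left(4 + v\right)} + \frac{5 + v}{v}$ ($S{\left(v \right)} = 1 \frac{1}{\left(v + 4\right) v} + \frac{v + 5}{v} = 1 \frac{1}{\left(4 + v\right) v} + \frac{5 + v}{v} = 1 \frac{1}{v \left(4 + v\right)} + \frac{5 + v}{v} = \frac{1}{v \left(4 + v\right)} + \frac{5 + v}{v}$)
$- 41 S{\left(G \right)} + 39 = - 41 \frac{21 + \left(-3\right)^{2} + 9 \left(-3\right)}{\left(-3\right) \left(4 - 3\right)} + 39 = - 41 \left(- \frac{21 + 9 - 27}{3 \cdot 1}\right) + 39 = - 41 \left(\left(- \frac{1}{3}\right) 1 \cdot 3\right) + 39 = \left(-41\right) \left(-1\right) + 39 = 41 + 39 = 80$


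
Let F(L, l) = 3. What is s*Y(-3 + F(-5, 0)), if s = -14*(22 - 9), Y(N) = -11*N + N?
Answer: 0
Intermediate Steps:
Y(N) = -10*N
s = -182 (s = -14*13 = -182)
s*Y(-3 + F(-5, 0)) = -(-1820)*(-3 + 3) = -(-1820)*0 = -182*0 = 0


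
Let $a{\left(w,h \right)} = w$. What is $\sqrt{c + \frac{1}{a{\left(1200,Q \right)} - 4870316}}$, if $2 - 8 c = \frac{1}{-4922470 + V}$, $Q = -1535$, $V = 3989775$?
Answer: $\frac{\sqrt{5156077353535043910843190}}{4541400147620} \approx 0.5$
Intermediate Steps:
$c = \frac{1865391}{7461560}$ ($c = \frac{1}{4} - \frac{1}{8 \left(-4922470 + 3989775\right)} = \frac{1}{4} - \frac{1}{8 \left(-932695\right)} = \frac{1}{4} - - \frac{1}{7461560} = \frac{1}{4} + \frac{1}{7461560} = \frac{1865391}{7461560} \approx 0.25$)
$\sqrt{c + \frac{1}{a{\left(1200,Q \right)} - 4870316}} = \sqrt{\frac{1865391}{7461560} + \frac{1}{1200 - 4870316}} = \sqrt{\frac{1865391}{7461560} + \frac{1}{-4869116}} = \sqrt{\frac{1865391}{7461560} - \frac{1}{4869116}} = \sqrt{\frac{2270699425699}{9082800295240}} = \frac{\sqrt{5156077353535043910843190}}{4541400147620}$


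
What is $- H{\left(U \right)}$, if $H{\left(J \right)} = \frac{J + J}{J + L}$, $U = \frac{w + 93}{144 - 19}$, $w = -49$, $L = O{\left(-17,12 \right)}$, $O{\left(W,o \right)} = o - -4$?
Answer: $- \frac{22}{511} \approx -0.043053$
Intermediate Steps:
$O{\left(W,o \right)} = 4 + o$ ($O{\left(W,o \right)} = o + 4 = 4 + o$)
$L = 16$ ($L = 4 + 12 = 16$)
$U = \frac{44}{125}$ ($U = \frac{-49 + 93}{144 - 19} = \frac{44}{125} \approx 0.352$)
$H{\left(J \right)} = \frac{2 J}{16 + J}$ ($H{\left(J \right)} = \frac{J + J}{J + 16} = \frac{2 J}{16 + J}$)
$- H{\left(U \right)} = - \frac{2 \cdot 44}{125 \left(16 + \frac{44}{125}\right)} = - \frac{2 \cdot 44}{125 \cdot \frac{2044}{125}} = - \frac{2 \cdot 44 \cdot 125}{125 \cdot 2044} = \left(-1\right) \frac{22}{511} = - \frac{22}{511}$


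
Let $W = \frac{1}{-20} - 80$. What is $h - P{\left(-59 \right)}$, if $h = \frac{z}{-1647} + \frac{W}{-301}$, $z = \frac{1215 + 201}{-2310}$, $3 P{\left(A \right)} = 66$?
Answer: $- \frac{2370369571}{109064340} \approx -21.734$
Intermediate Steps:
$P{\left(A \right)} = 22$ ($P{\left(A \right)} = \frac{1}{3} \cdot 66 = 22$)
$W = - \frac{1601}{20}$ ($W = - \frac{1}{20} - 80 = - \frac{1601}{20} \approx -80.05$)
$z = - \frac{236}{385}$ ($z = 1416 \left(- \frac{1}{2310}\right) = - \frac{236}{385} \approx -0.61299$)
$h = \frac{29045909}{109064340}$ ($h = - \frac{236}{385 \left(-1647\right)} - \frac{1601}{20 \left(-301\right)} = \left(- \frac{236}{385}\right) \left(- \frac{1}{1647}\right) - - \frac{1601}{6020} = \frac{236}{634095} + \frac{1601}{6020} = \frac{29045909}{109064340} \approx 0.26632$)
$h - P{\left(-59 \right)} = \frac{29045909}{109064340} - 22 = - \frac{2370369571}{109064340}$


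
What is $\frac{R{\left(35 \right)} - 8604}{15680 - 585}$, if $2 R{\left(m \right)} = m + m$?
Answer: $- \frac{8569}{15095} \approx -0.56767$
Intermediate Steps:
$R{\left(m \right)} = m$ ($R{\left(m \right)} = \frac{m + m}{2} = \frac{2 m}{2} = m$)
$\frac{R{\left(35 \right)} - 8604}{15680 - 585} = \frac{35 - 8604}{15680 - 585} = - \frac{8569}{15095}$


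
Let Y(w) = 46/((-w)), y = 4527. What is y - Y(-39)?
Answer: 176507/39 ≈ 4525.8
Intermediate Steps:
Y(w) = -46/w (Y(w) = 46*(-1/w) = -46/w)
y - Y(-39) = 4527 - (-46)/(-39) = 4527 - (-46)*(-1)/39 = 4527 - 1*46/39 = 4527 - 46/39 = 176507/39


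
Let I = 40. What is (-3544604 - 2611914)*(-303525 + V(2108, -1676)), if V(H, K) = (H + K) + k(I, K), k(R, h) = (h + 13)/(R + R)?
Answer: 74645019551677/40 ≈ 1.8661e+12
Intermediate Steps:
k(R, h) = (13 + h)/(2*R) (k(R, h) = (13 + h)/((2*R)) = (13 + h)*(1/(2*R)) = (13 + h)/(2*R))
V(H, K) = 13/80 + H + 81*K/80 (V(H, K) = (H + K) + (1/2)*(13 + K)/40 = (H + K) + (1/2)*(1/40)*(13 + K) = (H + K) + (13/80 + K/80) = 13/80 + H + 81*K/80)
(-3544604 - 2611914)*(-303525 + V(2108, -1676)) = (-3544604 - 2611914)*(-303525 + (13/80 + 2108 + (81/80)*(-1676))) = -6156518*(-303525 + (13/80 + 2108 - 33939/20)) = -6156518*(-303525 + 32897/80) = -6156518*(-24249103/80) = 74645019551677/40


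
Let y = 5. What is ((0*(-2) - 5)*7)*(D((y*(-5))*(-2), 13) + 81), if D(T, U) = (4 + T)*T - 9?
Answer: -97020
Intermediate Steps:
D(T, U) = -9 + T*(4 + T) (D(T, U) = T*(4 + T) - 9 = -9 + T*(4 + T))
((0*(-2) - 5)*7)*(D((y*(-5))*(-2), 13) + 81) = ((0*(-2) - 5)*7)*((-9 + ((5*(-5))*(-2))² + 4*((5*(-5))*(-2))) + 81) = ((0 - 5)*7)*((-9 + (-25*(-2))² + 4*(-25*(-2))) + 81) = (-5*7)*((-9 + 50² + 4*50) + 81) = -35*((-9 + 2500 + 200) + 81) = -35*(2691 + 81) = -35*2772 = -97020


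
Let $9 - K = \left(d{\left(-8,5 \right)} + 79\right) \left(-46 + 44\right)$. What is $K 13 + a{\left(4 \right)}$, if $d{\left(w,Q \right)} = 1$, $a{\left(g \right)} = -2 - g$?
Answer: $2191$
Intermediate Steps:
$K = 169$ ($K = 9 - \left(1 + 79\right) \left(-46 + 44\right) = 9 - 80 \left(-2\right) = 9 - -160 = 9 + 160 = 169$)
$K 13 + a{\left(4 \right)} = 169 \cdot 13 - 6 = 2197 - 6 = 2191$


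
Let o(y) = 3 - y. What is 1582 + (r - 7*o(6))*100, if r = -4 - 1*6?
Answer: 2682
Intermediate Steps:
r = -10 (r = -4 - 6 = -10)
1582 + (r - 7*o(6))*100 = 1582 + (-10 - 7*(3 - 1*6))*100 = 1582 + (-10 - 7*(3 - 6))*100 = 1582 + (-10 - 7*(-3))*100 = 1582 + (-10 + 21)*100 = 1582 + 11*100 = 1582 + 1100 = 2682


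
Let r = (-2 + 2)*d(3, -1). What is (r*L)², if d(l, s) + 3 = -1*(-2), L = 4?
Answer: 0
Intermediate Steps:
d(l, s) = -1 (d(l, s) = -3 - 1*(-2) = -3 + 2 = -1)
r = 0 (r = (-2 + 2)*(-1) = 0*(-1) = 0)
(r*L)² = (0*4)² = 0² = 0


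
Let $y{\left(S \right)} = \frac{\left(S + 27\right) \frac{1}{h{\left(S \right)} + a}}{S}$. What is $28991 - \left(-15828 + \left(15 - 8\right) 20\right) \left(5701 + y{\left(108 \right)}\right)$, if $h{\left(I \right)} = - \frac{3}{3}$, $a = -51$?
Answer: $\frac{2326113449}{26} \approx 8.9466 \cdot 10^{7}$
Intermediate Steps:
$h{\left(I \right)} = -1$ ($h{\left(I \right)} = \left(-3\right) \frac{1}{3} = -1$)
$y{\left(S \right)} = \frac{- \frac{27}{52} - \frac{S}{52}}{S}$ ($y{\left(S \right)} = \frac{\left(S + 27\right) \frac{1}{-1 - 51}}{S} = \frac{\left(27 + S\right) \frac{1}{-52}}{S} = \frac{\left(27 + S\right) \left(- \frac{1}{52}\right)}{S} = \frac{- \frac{27}{52} - \frac{S}{52}}{S}$)
$28991 - \left(-15828 + \left(15 - 8\right) 20\right) \left(5701 + y{\left(108 \right)}\right) = 28991 - \left(-15828 + \left(15 - 8\right) 20\right) \left(5701 + \frac{-27 - 108}{52 \cdot 108}\right) = 28991 - \left(-15828 + 7 \cdot 20\right) \left(5701 + \frac{1}{52} \cdot \frac{1}{108} \left(-27 - 108\right)\right) = 28991 - \left(-15828 + 140\right) \left(5701 + \frac{1}{52} \cdot \frac{1}{108} \left(-135\right)\right) = 28991 - - 15688 \left(5701 - \frac{5}{208}\right) = 28991 - \left(-15688\right) \frac{1185803}{208} = 28991 - - \frac{2325359683}{26} = 28991 + \frac{2325359683}{26} = \frac{2326113449}{26}$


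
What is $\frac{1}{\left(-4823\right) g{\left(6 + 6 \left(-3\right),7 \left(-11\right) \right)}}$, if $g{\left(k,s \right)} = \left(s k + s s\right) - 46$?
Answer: $- \frac{1}{32830161} \approx -3.046 \cdot 10^{-8}$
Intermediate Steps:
$g{\left(k,s \right)} = -46 + s^{2} + k s$ ($g{\left(k,s \right)} = \left(k s + s^{2}\right) - 46 = \left(s^{2} + k s\right) - 46 = -46 + s^{2} + k s$)
$\frac{1}{\left(-4823\right) g{\left(6 + 6 \left(-3\right),7 \left(-11\right) \right)}} = \frac{1}{\left(-4823\right) \left(-46 + \left(7 \left(-11\right)\right)^{2} + \left(6 + 6 \left(-3\right)\right) 7 \left(-11\right)\right)} = - \frac{1}{4823 \left(-46 + \left(-77\right)^{2} + \left(6 - 18\right) \left(-77\right)\right)} = - \frac{1}{4823 \left(-46 + 5929 - -924\right)} = - \frac{1}{4823 \left(-46 + 5929 + 924\right)} = - \frac{1}{4823 \cdot 6807} = \left(- \frac{1}{4823}\right) \frac{1}{6807} = - \frac{1}{32830161}$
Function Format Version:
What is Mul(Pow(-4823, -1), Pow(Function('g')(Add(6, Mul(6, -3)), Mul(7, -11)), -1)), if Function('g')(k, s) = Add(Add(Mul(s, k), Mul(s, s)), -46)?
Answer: Rational(-1, 32830161) ≈ -3.0460e-8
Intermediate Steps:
Function('g')(k, s) = Add(-46, Pow(s, 2), Mul(k, s)) (Function('g')(k, s) = Add(Add(Mul(k, s), Pow(s, 2)), -46) = Add(Add(Pow(s, 2), Mul(k, s)), -46) = Add(-46, Pow(s, 2), Mul(k, s)))
Mul(Pow(-4823, -1), Pow(Function('g')(Add(6, Mul(6, -3)), Mul(7, -11)), -1)) = Mul(Pow(-4823, -1), Pow(Add(-46, Pow(Mul(7, -11), 2), Mul(Add(6, Mul(6, -3)), Mul(7, -11))), -1)) = Mul(Rational(-1, 4823), Pow(Add(-46, Pow(-77, 2), Mul(Add(6, -18), -77)), -1)) = Mul(Rational(-1, 4823), Pow(Add(-46, 5929, Mul(-12, -77)), -1)) = Mul(Rational(-1, 4823), Pow(Add(-46, 5929, 924), -1)) = Mul(Rational(-1, 4823), Pow(6807, -1)) = Mul(Rational(-1, 4823), Rational(1, 6807)) = Rational(-1, 32830161)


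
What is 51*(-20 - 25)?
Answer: -2295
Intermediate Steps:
51*(-20 - 25) = 51*(-45) = -2295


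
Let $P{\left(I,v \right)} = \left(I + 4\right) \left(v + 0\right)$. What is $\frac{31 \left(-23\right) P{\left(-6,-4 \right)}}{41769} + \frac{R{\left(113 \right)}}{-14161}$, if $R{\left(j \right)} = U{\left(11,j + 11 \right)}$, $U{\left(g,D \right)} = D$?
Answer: $- \frac{722300}{4970511} \approx -0.14532$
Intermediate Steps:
$R{\left(j \right)} = 11 + j$ ($R{\left(j \right)} = j + 11 = 11 + j$)
$P{\left(I,v \right)} = v \left(4 + I\right)$ ($P{\left(I,v \right)} = \left(4 + I\right) v = v \left(4 + I\right)$)
$\frac{31 \left(-23\right) P{\left(-6,-4 \right)}}{41769} + \frac{R{\left(113 \right)}}{-14161} = \frac{31 \left(-23\right) \left(- 4 \left(4 - 6\right)\right)}{41769} + \frac{11 + 113}{-14161} = - 713 \left(\left(-4\right) \left(-2\right)\right) \frac{1}{41769} + 124 \left(- \frac{1}{14161}\right) = \left(-713\right) 8 \cdot \frac{1}{41769} - \frac{124}{14161} = \left(-5704\right) \frac{1}{41769} - \frac{124}{14161} = - \frac{5704}{41769} - \frac{124}{14161} = - \frac{722300}{4970511}$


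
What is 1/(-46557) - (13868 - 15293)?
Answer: 66343724/46557 ≈ 1425.0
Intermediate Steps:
1/(-46557) - (13868 - 15293) = -1/46557 - 1*(-1425) = -1/46557 + 1425 = 66343724/46557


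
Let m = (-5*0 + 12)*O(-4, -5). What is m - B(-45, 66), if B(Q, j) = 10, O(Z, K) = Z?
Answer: -58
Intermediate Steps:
m = -48 (m = (-5*0 + 12)*(-4) = (0 + 12)*(-4) = 12*(-4) = -48)
m - B(-45, 66) = -48 - 1*10 = -48 - 10 = -58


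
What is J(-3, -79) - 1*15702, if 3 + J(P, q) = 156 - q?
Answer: -15470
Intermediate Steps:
J(P, q) = 153 - q (J(P, q) = -3 + (156 - q) = 153 - q)
J(-3, -79) - 1*15702 = (153 - 1*(-79)) - 1*15702 = (153 + 79) - 15702 = 232 - 15702 = -15470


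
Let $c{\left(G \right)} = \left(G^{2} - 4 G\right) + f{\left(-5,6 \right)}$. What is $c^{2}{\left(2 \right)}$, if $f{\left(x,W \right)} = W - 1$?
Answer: $1$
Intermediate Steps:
$f{\left(x,W \right)} = -1 + W$
$c{\left(G \right)} = 5 + G^{2} - 4 G$ ($c{\left(G \right)} = \left(G^{2} - 4 G\right) + \left(-1 + 6\right) = \left(G^{2} - 4 G\right) + 5 = 5 + G^{2} - 4 G$)
$c^{2}{\left(2 \right)} = \left(5 + 2^{2} - 8\right)^{2} = \left(5 + 4 - 8\right)^{2} = 1^{2} = 1$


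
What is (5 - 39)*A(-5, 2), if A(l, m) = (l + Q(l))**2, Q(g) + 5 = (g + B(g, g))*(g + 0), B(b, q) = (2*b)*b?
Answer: -1877650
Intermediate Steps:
B(b, q) = 2*b**2
Q(g) = -5 + g*(g + 2*g**2) (Q(g) = -5 + (g + 2*g**2)*(g + 0) = -5 + (g + 2*g**2)*g = -5 + g*(g + 2*g**2))
A(l, m) = (-5 + l + l**2 + 2*l**3)**2 (A(l, m) = (l + (-5 + l**2 + 2*l**3))**2 = (-5 + l + l**2 + 2*l**3)**2)
(5 - 39)*A(-5, 2) = (5 - 39)*(-5 - 5 + (-5)**2 + 2*(-5)**3)**2 = -34*(-5 - 5 + 25 + 2*(-125))**2 = -34*(-5 - 5 + 25 - 250)**2 = -34*(-235)**2 = -34*55225 = -1877650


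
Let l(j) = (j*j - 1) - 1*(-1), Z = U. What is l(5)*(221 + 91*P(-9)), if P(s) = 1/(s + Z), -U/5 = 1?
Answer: 10725/2 ≈ 5362.5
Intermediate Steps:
U = -5 (U = -5*1 = -5)
Z = -5
P(s) = 1/(-5 + s) (P(s) = 1/(s - 5) = 1/(-5 + s))
l(j) = j² (l(j) = (j² - 1) + 1 = (-1 + j²) + 1 = j²)
l(5)*(221 + 91*P(-9)) = 5²*(221 + 91/(-5 - 9)) = 25*(221 + 91/(-14)) = 25*(221 + 91*(-1/14)) = 25*(221 - 13/2) = 25*(429/2) = 10725/2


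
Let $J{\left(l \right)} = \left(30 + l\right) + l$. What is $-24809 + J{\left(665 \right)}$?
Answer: $-23449$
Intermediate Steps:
$J{\left(l \right)} = 30 + 2 l$
$-24809 + J{\left(665 \right)} = -24809 + \left(30 + 2 \cdot 665\right) = -24809 + \left(30 + 1330\right) = -24809 + 1360 = -23449$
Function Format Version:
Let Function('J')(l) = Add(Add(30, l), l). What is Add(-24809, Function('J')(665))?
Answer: -23449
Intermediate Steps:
Function('J')(l) = Add(30, Mul(2, l))
Add(-24809, Function('J')(665)) = Add(-24809, Add(30, Mul(2, 665))) = Add(-24809, Add(30, 1330)) = Add(-24809, 1360) = -23449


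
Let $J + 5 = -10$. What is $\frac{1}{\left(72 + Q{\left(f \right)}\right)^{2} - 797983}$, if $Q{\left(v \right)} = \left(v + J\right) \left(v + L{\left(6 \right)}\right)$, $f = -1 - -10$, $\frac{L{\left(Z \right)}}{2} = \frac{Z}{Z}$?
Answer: $- \frac{1}{797947} \approx -1.2532 \cdot 10^{-6}$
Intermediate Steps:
$L{\left(Z \right)} = 2$ ($L{\left(Z \right)} = 2 \frac{Z}{Z} = 2 \cdot 1 = 2$)
$f = 9$ ($f = -1 + 10 = 9$)
$J = -15$ ($J = -5 - 10 = -15$)
$Q{\left(v \right)} = \left(-15 + v\right) \left(2 + v\right)$ ($Q{\left(v \right)} = \left(v - 15\right) \left(v + 2\right) = \left(-15 + v\right) \left(2 + v\right)$)
$\frac{1}{\left(72 + Q{\left(f \right)}\right)^{2} - 797983} = \frac{1}{\left(72 - \left(147 - 81\right)\right)^{2} - 797983} = \frac{1}{\left(72 - 66\right)^{2} - 797983} = \frac{1}{6^{2} - 797983} = \frac{1}{36 - 797983} = \frac{1}{-797947} = - \frac{1}{797947}$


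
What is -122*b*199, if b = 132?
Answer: -3204696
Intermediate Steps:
-122*b*199 = -122*132*199 = -16104*199 = -3204696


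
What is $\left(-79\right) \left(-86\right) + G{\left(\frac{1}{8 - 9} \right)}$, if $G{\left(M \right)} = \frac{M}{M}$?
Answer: $6795$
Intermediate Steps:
$G{\left(M \right)} = 1$
$\left(-79\right) \left(-86\right) + G{\left(\frac{1}{8 - 9} \right)} = \left(-79\right) \left(-86\right) + 1 = 6794 + 1 = 6795$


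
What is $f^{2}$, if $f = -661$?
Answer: $436921$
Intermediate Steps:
$f^{2} = \left(-661\right)^{2} = 436921$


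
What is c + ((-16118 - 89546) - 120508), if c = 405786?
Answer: 179614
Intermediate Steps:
c + ((-16118 - 89546) - 120508) = 405786 + ((-16118 - 89546) - 120508) = 405786 + (-105664 - 120508) = 405786 - 226172 = 179614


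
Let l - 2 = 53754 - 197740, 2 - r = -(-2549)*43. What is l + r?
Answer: -253589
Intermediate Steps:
r = -109605 (r = 2 - (-2549)*(-1*43) = 2 - (-2549)*(-43) = 2 - 1*109607 = 2 - 109607 = -109605)
l = -143984 (l = 2 + (53754 - 197740) = 2 - 143986 = -143984)
l + r = -143984 - 109605 = -253589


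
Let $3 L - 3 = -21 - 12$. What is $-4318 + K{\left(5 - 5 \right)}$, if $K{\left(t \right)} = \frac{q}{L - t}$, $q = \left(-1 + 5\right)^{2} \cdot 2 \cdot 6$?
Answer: $- \frac{21686}{5} \approx -4337.2$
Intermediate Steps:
$L = -10$ ($L = 1 + \frac{-21 - 12}{3} = 1 + \frac{1}{3} \left(-33\right) = 1 - 11 = -10$)
$q = 192$ ($q = 4^{2} \cdot 2 \cdot 6 = 16 \cdot 2 \cdot 6 = 32 \cdot 6 = 192$)
$K{\left(t \right)} = \frac{192}{-10 - t}$
$-4318 + K{\left(5 - 5 \right)} = -4318 - \frac{192}{10 + \left(5 - 5\right)} = -4318 - \frac{192}{10 + 0} = -4318 - \frac{192}{10} = -4318 - \frac{96}{5} = - \frac{21686}{5}$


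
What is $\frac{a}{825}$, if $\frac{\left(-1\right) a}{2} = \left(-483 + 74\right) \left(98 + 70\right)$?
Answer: $\frac{45808}{275} \approx 166.57$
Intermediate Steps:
$a = 137424$ ($a = - 2 \left(-483 + 74\right) \left(98 + 70\right) = - 2 \left(\left(-409\right) 168\right) = \left(-2\right) \left(-68712\right) = 137424$)
$\frac{a}{825} = \frac{137424}{825} = 137424 \cdot \frac{1}{825} = \frac{45808}{275}$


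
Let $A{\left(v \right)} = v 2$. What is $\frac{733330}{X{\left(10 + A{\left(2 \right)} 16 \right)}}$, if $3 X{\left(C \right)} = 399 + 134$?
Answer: $\frac{169230}{41} \approx 4127.6$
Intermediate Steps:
$A{\left(v \right)} = 2 v$
$X{\left(C \right)} = \frac{533}{3}$ ($X{\left(C \right)} = \frac{399 + 134}{3} = \frac{1}{3} \cdot 533 = \frac{533}{3}$)
$\frac{733330}{X{\left(10 + A{\left(2 \right)} 16 \right)}} = \frac{733330}{\frac{533}{3}} = 733330 \cdot \frac{3}{533} = \frac{169230}{41}$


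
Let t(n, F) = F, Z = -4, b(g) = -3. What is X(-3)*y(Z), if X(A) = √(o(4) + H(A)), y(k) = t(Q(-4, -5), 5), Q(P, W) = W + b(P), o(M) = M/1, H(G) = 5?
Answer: 15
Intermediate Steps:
o(M) = M (o(M) = M*1 = M)
Q(P, W) = -3 + W (Q(P, W) = W - 3 = -3 + W)
y(k) = 5
X(A) = 3 (X(A) = √(4 + 5) = √9 = 3)
X(-3)*y(Z) = 3*5 = 15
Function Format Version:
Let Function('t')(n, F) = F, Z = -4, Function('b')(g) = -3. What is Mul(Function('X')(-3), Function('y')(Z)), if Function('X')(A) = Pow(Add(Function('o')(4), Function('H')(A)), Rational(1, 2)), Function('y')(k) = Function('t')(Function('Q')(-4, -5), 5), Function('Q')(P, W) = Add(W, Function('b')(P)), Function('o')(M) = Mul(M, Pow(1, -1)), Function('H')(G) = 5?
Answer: 15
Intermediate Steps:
Function('o')(M) = M (Function('o')(M) = Mul(M, 1) = M)
Function('Q')(P, W) = Add(-3, W) (Function('Q')(P, W) = Add(W, -3) = Add(-3, W))
Function('y')(k) = 5
Function('X')(A) = 3 (Function('X')(A) = Pow(Add(4, 5), Rational(1, 2)) = Pow(9, Rational(1, 2)) = 3)
Mul(Function('X')(-3), Function('y')(Z)) = Mul(3, 5) = 15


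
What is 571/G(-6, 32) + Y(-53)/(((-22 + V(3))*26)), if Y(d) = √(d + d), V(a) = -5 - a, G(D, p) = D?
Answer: -571/6 - I*√106/780 ≈ -95.167 - 0.0132*I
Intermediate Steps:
Y(d) = √2*√d (Y(d) = √(2*d) = √2*√d)
571/G(-6, 32) + Y(-53)/(((-22 + V(3))*26)) = 571/(-6) + (√2*√(-53))/(((-22 + (-5 - 1*3))*26)) = 571*(-⅙) + (√2*(I*√53))/(((-22 + (-5 - 3))*26)) = -571/6 + (I*√106)/(((-22 - 8)*26)) = -571/6 + (I*√106)/((-30*26)) = -571/6 + (I*√106)/(-780) = -571/6 + (I*√106)*(-1/780) = -571/6 - I*√106/780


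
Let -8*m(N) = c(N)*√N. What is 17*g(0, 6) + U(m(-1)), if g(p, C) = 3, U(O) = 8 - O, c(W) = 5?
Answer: 59 + 5*I/8 ≈ 59.0 + 0.625*I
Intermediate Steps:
m(N) = -5*√N/8
17*g(0, 6) + U(m(-1)) = 17*3 + (8 - (-5)*√(-1)/8) = 51 + (8 - (-5)*I/8) = 51 + (8 + 5*I/8) = 59 + 5*I/8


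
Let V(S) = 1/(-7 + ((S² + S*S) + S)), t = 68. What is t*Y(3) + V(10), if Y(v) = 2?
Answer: 27609/203 ≈ 136.00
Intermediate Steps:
V(S) = 1/(-7 + S + 2*S²) (V(S) = 1/(-7 + ((S² + S²) + S)) = 1/(-7 + (2*S² + S)) = 1/(-7 + (S + 2*S²)) = 1/(-7 + S + 2*S²))
t*Y(3) + V(10) = 68*2 + 1/(-7 + 10 + 2*10²) = 136 + 1/(-7 + 10 + 2*100) = 136 + 1/(-7 + 10 + 200) = 136 + 1/203 = 27609/203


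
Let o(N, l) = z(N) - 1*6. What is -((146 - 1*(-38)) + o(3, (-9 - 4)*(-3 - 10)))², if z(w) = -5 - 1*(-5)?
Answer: -31684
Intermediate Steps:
z(w) = 0 (z(w) = -5 + 5 = 0)
o(N, l) = -6 (o(N, l) = 0 - 1*6 = 0 - 6 = -6)
-((146 - 1*(-38)) + o(3, (-9 - 4)*(-3 - 10)))² = -((146 - 1*(-38)) - 6)² = -((146 + 38) - 6)² = -(184 - 6)² = -1*178² = -1*31684 = -31684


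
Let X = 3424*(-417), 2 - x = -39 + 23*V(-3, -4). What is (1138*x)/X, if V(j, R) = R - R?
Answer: -23329/713904 ≈ -0.032678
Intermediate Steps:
V(j, R) = 0
x = 41 (x = 2 - (-39 + 23*0) = 2 - (-39 + 0) = 2 - 1*(-39) = 2 + 39 = 41)
X = -1427808
(1138*x)/X = (1138*41)/(-1427808) = 46658*(-1/1427808) = -23329/713904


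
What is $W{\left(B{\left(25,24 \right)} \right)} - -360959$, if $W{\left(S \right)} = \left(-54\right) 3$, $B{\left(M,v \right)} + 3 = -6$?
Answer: $360797$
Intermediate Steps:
$B{\left(M,v \right)} = -9$ ($B{\left(M,v \right)} = -3 - 6 = -9$)
$W{\left(S \right)} = -162$
$W{\left(B{\left(25,24 \right)} \right)} - -360959 = -162 - -360959 = -162 + 360959 = 360797$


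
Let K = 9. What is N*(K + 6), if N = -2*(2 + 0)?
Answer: -60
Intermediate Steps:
N = -4 (N = -2*2 = -4)
N*(K + 6) = -4*(9 + 6) = -4*15 = -60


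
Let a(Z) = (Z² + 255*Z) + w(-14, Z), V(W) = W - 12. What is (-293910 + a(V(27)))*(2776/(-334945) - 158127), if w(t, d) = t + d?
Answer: 15352048826428469/334945 ≈ 4.5835e+10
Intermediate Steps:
w(t, d) = d + t
V(W) = -12 + W
a(Z) = -14 + Z² + 256*Z (a(Z) = (Z² + 255*Z) + (Z - 14) = (Z² + 255*Z) + (-14 + Z) = -14 + Z² + 256*Z)
(-293910 + a(V(27)))*(2776/(-334945) - 158127) = (-293910 + (-14 + (-12 + 27)² + 256*(-12 + 27)))*(2776/(-334945) - 158127) = (-293910 + (-14 + 15² + 256*15))*(2776*(-1/334945) - 158127) = (-293910 + (-14 + 225 + 3840))*(-2776/334945 - 158127) = (-293910 + 4051)*(-52963850791/334945) = -289859*(-52963850791/334945) = 15352048826428469/334945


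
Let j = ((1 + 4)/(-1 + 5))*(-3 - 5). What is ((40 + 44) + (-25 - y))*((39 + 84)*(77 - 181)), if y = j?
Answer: -882648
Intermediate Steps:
j = -10 (j = (5/4)*(-8) = -10)
y = -10
((40 + 44) + (-25 - y))*((39 + 84)*(77 - 181)) = ((40 + 44) + (-25 - 1*(-10)))*((39 + 84)*(77 - 181)) = (84 + (-25 + 10))*(123*(-104)) = (84 - 15)*(-12792) = 69*(-12792) = -882648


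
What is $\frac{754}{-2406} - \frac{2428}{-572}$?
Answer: $\frac{676310}{172029} \approx 3.9314$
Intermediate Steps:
$\frac{754}{-2406} - \frac{2428}{-572} = 754 \left(- \frac{1}{2406}\right) - - \frac{607}{143} = - \frac{377}{1203} + \frac{607}{143} = \frac{676310}{172029}$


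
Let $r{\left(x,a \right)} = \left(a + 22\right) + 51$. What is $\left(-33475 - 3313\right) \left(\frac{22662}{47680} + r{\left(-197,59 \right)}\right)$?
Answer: $- \frac{29046066567}{5960} \approx -4.8735 \cdot 10^{6}$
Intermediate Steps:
$r{\left(x,a \right)} = 73 + a$ ($r{\left(x,a \right)} = \left(22 + a\right) + 51 = 73 + a$)
$\left(-33475 - 3313\right) \left(\frac{22662}{47680} + r{\left(-197,59 \right)}\right) = \left(-33475 - 3313\right) \left(\frac{22662}{47680} + \left(73 + 59\right)\right) = \left(-33475 + \left(-3920 + 607\right)\right) \left(22662 \cdot \frac{1}{47680} + 132\right) = \left(-33475 - 3313\right) \left(\frac{11331}{23840} + 132\right) = \left(-36788\right) \frac{3158211}{23840} = - \frac{29046066567}{5960}$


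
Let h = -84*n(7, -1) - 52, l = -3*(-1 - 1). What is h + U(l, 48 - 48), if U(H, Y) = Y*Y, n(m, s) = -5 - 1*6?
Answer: 872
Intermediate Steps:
n(m, s) = -11 (n(m, s) = -5 - 6 = -11)
l = 6 (l = -3*(-2) = 6)
U(H, Y) = Y²
h = 872 (h = -84*(-11) - 52 = 924 - 52 = 872)
h + U(l, 48 - 48) = 872 + (48 - 48)² = 872 + 0² = 872 + 0 = 872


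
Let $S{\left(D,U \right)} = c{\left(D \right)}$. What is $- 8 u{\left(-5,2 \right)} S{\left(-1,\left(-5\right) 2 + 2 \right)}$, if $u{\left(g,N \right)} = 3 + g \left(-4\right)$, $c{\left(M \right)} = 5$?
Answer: $-920$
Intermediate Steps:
$S{\left(D,U \right)} = 5$
$u{\left(g,N \right)} = 3 - 4 g$
$- 8 u{\left(-5,2 \right)} S{\left(-1,\left(-5\right) 2 + 2 \right)} = - 8 \left(3 - -20\right) 5 = - 8 \left(3 + 20\right) 5 = \left(-8\right) 23 \cdot 5 = \left(-184\right) 5 = -920$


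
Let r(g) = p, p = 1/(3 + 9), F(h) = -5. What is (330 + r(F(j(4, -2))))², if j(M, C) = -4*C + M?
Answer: 15689521/144 ≈ 1.0896e+5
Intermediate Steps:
j(M, C) = M - 4*C
p = 1/12 ≈ 0.083333
r(g) = 1/12
(330 + r(F(j(4, -2))))² = (330 + 1/12)² = (3961/12)² = 15689521/144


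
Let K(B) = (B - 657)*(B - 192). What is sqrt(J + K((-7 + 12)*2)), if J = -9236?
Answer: sqrt(108518) ≈ 329.42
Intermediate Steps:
K(B) = (-657 + B)*(-192 + B)
sqrt(J + K((-7 + 12)*2)) = sqrt(-9236 + (126144 + ((-7 + 12)*2)**2 - 849*(-7 + 12)*2)) = sqrt(-9236 + (126144 + (5*2)**2 - 4245*2)) = sqrt(-9236 + (126144 + 10**2 - 849*10)) = sqrt(-9236 + (126144 + 100 - 8490)) = sqrt(-9236 + 117754) = sqrt(108518)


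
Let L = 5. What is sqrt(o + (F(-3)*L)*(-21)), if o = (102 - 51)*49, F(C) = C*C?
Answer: sqrt(1554) ≈ 39.421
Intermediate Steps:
F(C) = C**2
o = 2499 (o = 51*49 = 2499)
sqrt(o + (F(-3)*L)*(-21)) = sqrt(2499 + ((-3)**2*5)*(-21)) = sqrt(2499 + (9*5)*(-21)) = sqrt(2499 + 45*(-21)) = sqrt(2499 - 945) = sqrt(1554)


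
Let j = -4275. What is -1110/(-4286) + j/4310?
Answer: -1353855/1847266 ≈ -0.73290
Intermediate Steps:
-1110/(-4286) + j/4310 = -1110/(-4286) - 4275/4310 = -1110*(-1/4286) - 4275*1/4310 = 555/2143 - 855/862 = -1353855/1847266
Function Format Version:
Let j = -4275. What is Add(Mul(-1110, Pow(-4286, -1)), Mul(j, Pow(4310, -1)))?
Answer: Rational(-1353855, 1847266) ≈ -0.73290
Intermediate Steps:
Add(Mul(-1110, Pow(-4286, -1)), Mul(j, Pow(4310, -1))) = Add(Mul(-1110, Pow(-4286, -1)), Mul(-4275, Pow(4310, -1))) = Add(Mul(-1110, Rational(-1, 4286)), Mul(-4275, Rational(1, 4310))) = Add(Rational(555, 2143), Rational(-855, 862)) = Rational(-1353855, 1847266)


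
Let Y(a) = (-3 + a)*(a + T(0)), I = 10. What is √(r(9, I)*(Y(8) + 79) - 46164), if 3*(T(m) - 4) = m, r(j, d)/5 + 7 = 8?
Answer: I*√45469 ≈ 213.23*I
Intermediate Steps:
r(j, d) = 5 (r(j, d) = -35 + 5*8 = -35 + 40 = 5)
T(m) = 4 + m/3
Y(a) = (-3 + a)*(4 + a) (Y(a) = (-3 + a)*(a + (4 + (⅓)*0)) = (-3 + a)*(a + (4 + 0)) = (-3 + a)*(a + 4) = (-3 + a)*(4 + a))
√(r(9, I)*(Y(8) + 79) - 46164) = √(5*((-12 + 8 + 8²) + 79) - 46164) = √(5*((-12 + 8 + 64) + 79) - 46164) = √(5*(60 + 79) - 46164) = √(5*139 - 46164) = √(695 - 46164) = √(-45469) = I*√45469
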